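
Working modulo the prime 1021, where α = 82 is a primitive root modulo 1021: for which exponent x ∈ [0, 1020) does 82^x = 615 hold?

Baby-step giant-step with m = ceil(sqrt(1020)) = 32.
Baby table (82^j mod 1021 for j=0..31):
  0:1  1:82  2:598  3:28  4:254  5:408  6:784  7:986
  8:193  9:511  10:41  11:299  12:14  13:127  14:204  15:392
  16:493  17:607  18:766  19:531  20:660  21:7  22:574  23:102
  24:196  25:757  26:814  27:383  28:776  29:330  30:514  31:287
Giant step factor: 82^(-32) ≡ 1001 (mod 1021).
Scan 615·1001^i mod 1021 for i = 0, 1, …:
  i=0: 615   i=1: 973   i=2: 960   i=3: 199
  i=4: 104   i=5: 983   i=6: 760   i=7: 115
  i=8: 763   i=9: 55   i=10: 942   i=11: 559
  i=12: 51   i=13: 1
Match at i=13, j=0: x = 13·32 + 0 = 416.

416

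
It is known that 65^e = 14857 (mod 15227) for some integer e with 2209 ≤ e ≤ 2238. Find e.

Compute 65^2209 mod 15227 = 15163, then multiply by 65 repeatedly:
  65^2209=15163  65^2210=11067  65^2211=3686  65^2212=11185  65^2213=11356
  65^2214=7244  65^2215=14050  65^2216=14857
Found 14857 at exponent 2216.

2216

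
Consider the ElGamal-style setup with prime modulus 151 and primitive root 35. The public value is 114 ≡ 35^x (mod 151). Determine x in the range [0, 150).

Successive powers of 35 modulo 151:
  35^0=1  35^1=35  35^2=17  35^3=142  35^4=138  35^5=149
  35^6=81  35^7=117  35^8=18  35^9=26  35^10=4  35^11=140
  35^12=68  35^13=115  35^14=99  35^15=143  35^16=22  35^17=15
  35^18=72  35^19=104  35^20=16  35^21=107  35^22=121  35^23=7
  35^24=94  35^25=119  35^26=88  35^27=60  35^28=137  35^29=114
So 35^29 ≡ 114 (mod 151), giving x = 29.

29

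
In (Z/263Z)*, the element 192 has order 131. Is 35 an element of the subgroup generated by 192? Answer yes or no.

yes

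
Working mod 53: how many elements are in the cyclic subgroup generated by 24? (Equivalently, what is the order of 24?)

13

The order of 24 must divide p − 1 = 52 = 2^2 · 13.
Divisors: 1, 2, 4, 13, 26, 52.
Check each in increasing order: 24^1 ≡ 24;  24^2 ≡ 46;  24^4 ≡ 49;  24^13 ≡ 1.
Smallest exponent giving 1 is 13.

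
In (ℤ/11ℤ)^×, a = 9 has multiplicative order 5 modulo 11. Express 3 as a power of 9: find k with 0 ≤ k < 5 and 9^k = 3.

3

Successive powers of 9 modulo 11:
  9^0=1  9^1=9  9^2=4  9^3=3
So 9^3 ≡ 3 (mod 11), giving k = 3.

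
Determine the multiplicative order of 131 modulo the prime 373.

372

The order of 131 must divide p − 1 = 372 = 2^2 · 3 · 31.
Divisors: 1, 2, 3, 4, 6, 12, 31, 62, 93, 124, 186, 372.
Check each in increasing order: 131^1 ≡ 131;  131^2 ≡ 3;  131^3 ≡ 20;  131^4 ≡ 9;  131^6 ≡ 27;  131^12 ≡ 356;  131^31 ≡ 173;  131^62 ≡ 89;  131^93 ≡ 104;  131^124 ≡ 88;  131^186 ≡ 372;  131^372 ≡ 1.
Smallest exponent giving 1 is 372.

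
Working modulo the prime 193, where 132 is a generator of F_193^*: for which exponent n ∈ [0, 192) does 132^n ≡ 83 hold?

166

Baby-step giant-step with m = ceil(sqrt(192)) = 14.
Baby table (132^j mod 193 for j=0..13):
  0:1  1:132  2:54  3:180  4:21  5:70  6:169  7:113
  8:55  9:119  10:75  11:57  12:190  13:183
Giant step factor: 132^(-14) ≡ 137 (mod 193).
Scan 83·137^i mod 193 for i = 0, 1, …:
  i=0: 83   i=1: 177   i=2: 124   i=3: 4
  i=4: 162   i=5: 192   i=6: 56   i=7: 145
  i=8: 179   i=9: 12   i=10: 100   i=11: 190
Match at i=11, j=12: n = 11·14 + 12 = 166.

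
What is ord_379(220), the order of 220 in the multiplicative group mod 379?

The order of 220 must divide p − 1 = 378 = 2 · 3^3 · 7.
Divisors: 1, 2, 3, 6, 7, 9, 14, 18, 21, 27, 42, 54, 63, 126, 189, 378.
Check each in increasing order: 220^1 ≡ 220;  220^2 ≡ 267;  220^3 ≡ 374;  220^6 ≡ 25;  220^7 ≡ 194;  220^9 ≡ 254;  220^14 ≡ 115;  220^18 ≡ 86;  220^21 ≡ 328;  220^27 ≡ 241;  220^42 ≡ 327;  220^54 ≡ 94;  220^63 ≡ 378;  220^126 ≡ 1.
Smallest exponent giving 1 is 126.

126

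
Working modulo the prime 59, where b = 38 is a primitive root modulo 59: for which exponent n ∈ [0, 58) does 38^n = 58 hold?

29

Successive powers of 38 modulo 59:
  38^0=1  38^1=38  38^2=28  38^3=2  38^4=17  38^5=56
  38^6=4  38^7=34  38^8=53  38^9=8  38^10=9  38^11=47
  38^12=16  38^13=18  38^14=35  38^15=32  38^16=36  38^17=11
  38^18=5  38^19=13  38^20=22  38^21=10  38^22=26  38^23=44
  38^24=20  38^25=52  38^26=29  38^27=40  38^28=45  38^29=58
So 38^29 ≡ 58 (mod 59), giving n = 29.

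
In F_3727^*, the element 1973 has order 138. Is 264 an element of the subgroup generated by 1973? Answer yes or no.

264 ∈ ⟨1973⟩ iff 264^138 ≡ 1 (mod 3727), since |⟨1973⟩| = 138.
264^138 mod 3727 = 1.
Since 1 = 1, 264 lies in the subgroup.

yes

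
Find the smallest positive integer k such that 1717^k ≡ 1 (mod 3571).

595

The order of 1717 must divide p − 1 = 3570 = 2 · 3 · 5 · 7 · 17.
Divisors: 1, 2, 3, 5, 6, 7, 10, 14, 15, 17, 21, 30, 34, 35, 42, 51, 70, 85, 102, 105, 119, 170, 210, 238, 255, 357, 510, 595, 714, 1190, 1785, 3570.
Check each in increasing order: 1717^1 ≡ 1717;  1717^2 ≡ 2014;  1717^3 ≡ 1310;  1717^5 ≡ 2942;  1717^6 ≡ 2020;  1717^7 ≡ 899;  1717^10 ≡ 2831;  1717^14 ≡ 1155;  1717^15 ≡ 1230;  1717^17 ≡ 2517;  1717^21 ≡ 2755;  1717^30 ≡ 2367;  1717^34 ≡ 335;  1717^35 ≡ 264;  1717^42 ≡ 1650;  1717^51 ≡ 439;  1717^70 ≡ 1847;  1717^85 ≡ 654;  1717^102 ≡ 3458;  1717^105 ≡ 1952;  1717^119 ≡ 1259;  1717^170 ≡ 2767;  1717^210 ≡ 47;  1717^238 ≡ 3128;  1717^255 ≡ 2692;  1717^357 ≡ 2910;  1717^510 ≡ 1305;  1717^595 ≡ 1.
Smallest exponent giving 1 is 595.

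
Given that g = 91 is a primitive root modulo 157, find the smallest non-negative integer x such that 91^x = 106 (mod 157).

76

Baby-step giant-step with m = ceil(sqrt(156)) = 13.
Baby table (91^j mod 157 for j=0..12):
  0:1  1:91  2:117  3:128  4:30  5:61  6:56  7:72
  8:115  9:103  10:110  11:119  12:153
Giant step factor: 91^(-13) ≡ 135 (mod 157).
Scan 106·135^i mod 157 for i = 0, 1, …:
  i=0: 106   i=1: 23   i=2: 122   i=3: 142
  i=4: 16   i=5: 119
Match at i=5, j=11: x = 5·13 + 11 = 76.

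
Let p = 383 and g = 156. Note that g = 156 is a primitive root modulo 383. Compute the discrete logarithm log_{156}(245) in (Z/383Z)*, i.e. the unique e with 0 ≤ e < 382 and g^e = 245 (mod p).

157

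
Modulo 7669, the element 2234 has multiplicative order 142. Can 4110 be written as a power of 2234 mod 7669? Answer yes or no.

yes

4110 ∈ ⟨2234⟩ iff 4110^142 ≡ 1 (mod 7669), since |⟨2234⟩| = 142.
4110^142 mod 7669 = 1.
Since 1 = 1, 4110 lies in the subgroup.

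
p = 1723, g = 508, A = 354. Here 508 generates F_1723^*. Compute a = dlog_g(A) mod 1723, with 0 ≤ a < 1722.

Baby-step giant-step with m = ceil(sqrt(1722)) = 42.
Baby table (508^j mod 1723 for j=0..41):
  0:1  1:508  2:1337  3:334  4:818  5:301  6:1284  7:978
  8:600  9:1552  10:1005  11:532  12:1468  13:1408  14:219  15:980
  16:1616  17:780  18:1673  19:445  20:347  21:530  22:452  23:457
  24:1274  25:1067  26:1014  27:1658  28:1440  29:968  30:689  31:243
  32:1111  33:967  34:181  35:629  36:777  37:149  38:1603  39:1068
  40:1522  41:1272
Giant step factor: 508^(-42) ≡ 473 (mod 1723).
Scan 354·473^i mod 1723 for i = 0, 1, …:
  i=0: 354   i=1: 311   i=2: 648   i=3: 1533
  i=4: 1449   i=5: 1346   i=6: 871   i=7: 186
  i=8: 105   i=9: 1421   i=10: 163   i=11: 1287
  i=12: 532
Match at i=12, j=11: a = 12·42 + 11 = 515.

515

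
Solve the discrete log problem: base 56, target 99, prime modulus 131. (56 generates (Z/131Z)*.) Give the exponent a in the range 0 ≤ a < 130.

90

Baby-step giant-step with m = ceil(sqrt(130)) = 12.
Baby table (56^j mod 131 for j=0..11):
  0:1  1:56  2:123  3:76  4:64  5:47  6:12  7:17
  8:35  9:126  10:113  11:40
Giant step factor: 56^(-12) ≡ 121 (mod 131).
Scan 99·121^i mod 131 for i = 0, 1, …:
  i=0: 99   i=1: 58   i=2: 75   i=3: 36
  i=4: 33   i=5: 63   i=6: 25   i=7: 12
Match at i=7, j=6: a = 7·12 + 6 = 90.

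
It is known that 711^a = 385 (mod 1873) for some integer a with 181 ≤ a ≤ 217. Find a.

209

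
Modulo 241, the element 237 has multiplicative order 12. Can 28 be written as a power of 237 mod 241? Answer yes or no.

no

⟨237⟩ has order 12; its elements mod 241 are {1, 4, 15, 16, 60, 64, 177, 181, 225, 226, 237, 240}.
28 is not in this set.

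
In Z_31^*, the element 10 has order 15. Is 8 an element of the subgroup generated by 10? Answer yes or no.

yes

⟨10⟩ has order 15; its elements mod 31 are {1, 2, 4, 5, 7, 8, 9, 10, 14, 16, 18, 19, 20, 25, 28}.
8 is in this set.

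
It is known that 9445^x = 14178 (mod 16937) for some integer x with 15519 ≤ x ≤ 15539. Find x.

15520

Compute 9445^15519 mod 16937 = 5374, then multiply by 9445 repeatedly:
  9445^15519=5374  9445^15520=14178
Found 14178 at exponent 15520.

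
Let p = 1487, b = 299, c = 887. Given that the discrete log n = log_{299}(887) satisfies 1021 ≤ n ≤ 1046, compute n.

Compute 299^1021 mod 1487 = 212, then multiply by 299 repeatedly:
  299^1021=212  299^1022=934  299^1023=1197  299^1024=1023  299^1025=1042
  299^1026=775  299^1027=1240  299^1028=497  299^1029=1390  299^1030=737
  299^1031=287  299^1032=1054  299^1033=1389  299^1034=438  299^1035=106
  299^1036=467  299^1037=1342  299^1038=1255  299^1039=521  299^1040=1131
  299^1041=620  299^1042=992  299^1043=695  299^1044=1112  299^1045=887
Found 887 at exponent 1045.

1045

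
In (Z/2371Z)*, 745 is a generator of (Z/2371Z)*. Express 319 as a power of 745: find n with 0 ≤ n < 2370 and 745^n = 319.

Baby-step giant-step with m = ceil(sqrt(2370)) = 49.
Baby table (745^j mod 2371 for j=0..48):
  0:1  1:745  2:211  3:709  4:1843  5:226  6:29  7:266
  8:1377  9:1593  10:1285  11:1812  12:841  13:601  14:1997  15:1148
  16:1700  17:386  18:679  19:832  20:1009  21:98  22:1880  23:1710
  24:723  25:418  26:809  27:471  28:2358  29:2170  30:1999  31:267
  32:2122  33:1804  34:1994  35:1284  36:1067  37:630  38:2263  39:154
  40:922  41:1671  42:120  43:1673  44:1610  45:2095  46:657  47:1039
  48:1109
Giant step factor: 745^(-49) ≡ 1152 (mod 2371).
Scan 319·1152^i mod 2371 for i = 0, 1, …:
  i=0: 319   i=1: 2354   i=2: 1755   i=3: 1668
  i=4: 1026   i=5: 1194   i=6: 308   i=7: 1537
  i=8: 1858   i=9: 1774     …   i=33: 250
  i=34: 1109
Match at i=34, j=48: n = 34·49 + 48 = 1714.

1714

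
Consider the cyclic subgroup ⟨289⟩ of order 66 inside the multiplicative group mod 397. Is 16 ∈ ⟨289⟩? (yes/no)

yes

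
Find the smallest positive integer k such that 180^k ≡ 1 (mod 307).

306

The order of 180 must divide p − 1 = 306 = 2 · 3^2 · 17.
Divisors: 1, 2, 3, 6, 9, 17, 18, 34, 51, 102, 153, 306.
Check each in increasing order: 180^1 ≡ 180;  180^2 ≡ 165;  180^3 ≡ 228;  180^6 ≡ 101;  180^9 ≡ 3;  180^17 ≡ 261;  180^18 ≡ 9;  180^34 ≡ 274;  180^51 ≡ 290;  180^102 ≡ 289;  180^153 ≡ 306;  180^306 ≡ 1.
Smallest exponent giving 1 is 306.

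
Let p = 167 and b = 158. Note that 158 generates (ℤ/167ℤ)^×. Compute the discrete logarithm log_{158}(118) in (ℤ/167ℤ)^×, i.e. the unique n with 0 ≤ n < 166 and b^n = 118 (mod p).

139

Baby-step giant-step with m = ceil(sqrt(166)) = 13.
Baby table (158^j mod 167 for j=0..12):
  0:1  1:158  2:81  3:106  4:48  5:69  6:47  7:78
  8:133  9:139  10:85  11:70  12:38
Giant step factor: 158^(-13) ≡ 146 (mod 167).
Scan 118·146^i mod 167 for i = 0, 1, …:
  i=0: 118   i=1: 27   i=2: 101   i=3: 50
  i=4: 119   i=5: 6   i=6: 41   i=7: 141
  i=8: 45   i=9: 57   i=10: 139
Match at i=10, j=9: n = 10·13 + 9 = 139.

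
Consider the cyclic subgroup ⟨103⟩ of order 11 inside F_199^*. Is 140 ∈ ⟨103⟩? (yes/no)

no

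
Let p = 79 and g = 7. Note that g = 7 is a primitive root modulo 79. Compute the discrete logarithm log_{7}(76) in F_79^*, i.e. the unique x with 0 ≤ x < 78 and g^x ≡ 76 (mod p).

14

Successive powers of 7 modulo 79:
  7^0=1  7^1=7  7^2=49  7^3=27  7^4=31  7^5=59
  7^6=18  7^7=47  7^8=13  7^9=12  7^10=5  7^11=35
  7^12=8  7^13=56  7^14=76
So 7^14 ≡ 76 (mod 79), giving x = 14.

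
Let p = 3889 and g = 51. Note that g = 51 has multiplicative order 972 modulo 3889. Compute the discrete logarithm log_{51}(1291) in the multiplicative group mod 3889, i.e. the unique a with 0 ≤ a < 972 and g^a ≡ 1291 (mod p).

360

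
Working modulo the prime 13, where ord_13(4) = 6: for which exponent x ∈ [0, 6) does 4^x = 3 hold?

Successive powers of 4 modulo 13:
  4^0=1  4^1=4  4^2=3
So 4^2 ≡ 3 (mod 13), giving x = 2.

2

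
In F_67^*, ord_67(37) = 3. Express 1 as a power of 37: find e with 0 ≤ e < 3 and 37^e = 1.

0

Successive powers of 37 modulo 67:
  37^0=1
So 37^0 ≡ 1 (mod 67), giving e = 0.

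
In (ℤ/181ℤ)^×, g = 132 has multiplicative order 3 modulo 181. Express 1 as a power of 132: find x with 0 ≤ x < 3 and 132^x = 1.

0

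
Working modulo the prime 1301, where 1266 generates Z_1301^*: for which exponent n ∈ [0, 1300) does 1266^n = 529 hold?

552

Baby-step giant-step with m = ceil(sqrt(1300)) = 37.
Baby table (1266^j mod 1301 for j=0..36):
  0:1  1:1266  2:1225  3:58  4:572  5:796  6:762  7:651
  8:633  9:1263  10:29  11:286  12:398  13:381  14:976  15:967
  16:1282  17:665  18:143  19:199  20:841  21:488  22:1134  23:641
  24:983  25:722  26:750  27:1071  28:244  29:567  30:971  31:1142
  32:361  33:375  34:1186  35:122  36:934
Giant step factor: 1266^(-37) ≡ 205 (mod 1301).
Scan 529·205^i mod 1301 for i = 0, 1, …:
  i=0: 529   i=1: 462   i=2: 1038   i=3: 727
  i=4: 721   i=5: 792   i=6: 1036   i=7: 317
  i=8: 1236   i=9: 986     …   i=13: 761
  i=14: 1186
Match at i=14, j=34: n = 14·37 + 34 = 552.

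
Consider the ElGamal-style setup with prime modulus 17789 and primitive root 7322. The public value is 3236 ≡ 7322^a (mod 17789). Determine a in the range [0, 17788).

10982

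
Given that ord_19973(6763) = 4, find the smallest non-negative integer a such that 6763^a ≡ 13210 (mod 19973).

Successive powers of 6763 modulo 19973:
  6763^0=1  6763^1=6763  6763^2=19972  6763^3=13210
So 6763^3 ≡ 13210 (mod 19973), giving a = 3.

3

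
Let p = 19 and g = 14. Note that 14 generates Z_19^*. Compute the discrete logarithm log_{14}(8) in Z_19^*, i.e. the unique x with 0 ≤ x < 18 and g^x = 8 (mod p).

Successive powers of 14 modulo 19:
  14^0=1  14^1=14  14^2=6  14^3=8
So 14^3 ≡ 8 (mod 19), giving x = 3.

3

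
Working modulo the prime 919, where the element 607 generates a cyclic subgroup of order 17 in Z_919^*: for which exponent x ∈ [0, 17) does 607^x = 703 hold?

Successive powers of 607 modulo 919:
  607^0=1  607^1=607  607^2=849  607^3=703
So 607^3 ≡ 703 (mod 919), giving x = 3.

3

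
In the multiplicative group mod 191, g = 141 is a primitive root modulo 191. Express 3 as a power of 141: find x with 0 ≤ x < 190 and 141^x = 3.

Successive powers of 141 modulo 191:
  141^0=1  141^1=141  141^2=17  141^3=105  141^4=98  141^5=66
  141^6=138  141^7=167  141^8=54  141^9=165  141^10=154  141^11=131
  141^12=135  141^13=126  141^14=3
So 141^14 ≡ 3 (mod 191), giving x = 14.

14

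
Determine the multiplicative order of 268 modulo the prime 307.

The order of 268 must divide p − 1 = 306 = 2 · 3^2 · 17.
Divisors: 1, 2, 3, 6, 9, 17, 18, 34, 51, 102, 153, 306.
Check each in increasing order: 268^1 ≡ 268;  268^2 ≡ 293;  268^3 ≡ 239;  268^6 ≡ 19;  268^9 ≡ 243;  268^17 ≡ 139;  268^18 ≡ 105;  268^34 ≡ 287;  268^51 ≡ 290;  268^102 ≡ 289;  268^153 ≡ 306;  268^306 ≡ 1.
Smallest exponent giving 1 is 306.

306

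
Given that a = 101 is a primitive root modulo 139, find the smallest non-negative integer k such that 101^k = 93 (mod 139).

65

Baby-step giant-step with m = ceil(sqrt(138)) = 12.
Baby table (101^j mod 139 for j=0..11):
  0:1  1:101  2:54  3:33  4:136  5:114  6:116  7:40
  8:9  9:75  10:69  11:19
Giant step factor: 101^(-12) ≡ 36 (mod 139).
Scan 93·36^i mod 139 for i = 0, 1, …:
  i=0: 93   i=1: 12   i=2: 15   i=3: 123
  i=4: 119   i=5: 114
Match at i=5, j=5: k = 5·12 + 5 = 65.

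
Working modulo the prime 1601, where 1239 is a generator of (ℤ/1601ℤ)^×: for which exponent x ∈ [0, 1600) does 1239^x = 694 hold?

90

Baby-step giant-step with m = ceil(sqrt(1600)) = 40.
Baby table (1239^j mod 1601 for j=0..39):
  0:1  1:1239  2:1363  3:1303  4:609  5:480  6:749  7:1032
  8:1050  9:938  10:1457  11:896  12:651  13:1286  14:359  15:1324
  16:1012  17:285  18:895  19:1013  20:1524  21:657  22:715  23:532
  24:1137  25:1464  26:1564  27:586  28:801  29:1420  30:1482  31:1452
  32:1105  33:240  34:1175  35:516  36:525  37:469  38:1529  39:448
Giant step factor: 1239^(-40) ≡ 846 (mod 1601).
Scan 694·846^i mod 1601 for i = 0, 1, …:
  i=0: 694   i=1: 1158   i=2: 1457
Match at i=2, j=10: x = 2·40 + 10 = 90.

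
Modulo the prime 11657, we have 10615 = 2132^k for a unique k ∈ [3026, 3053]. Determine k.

3037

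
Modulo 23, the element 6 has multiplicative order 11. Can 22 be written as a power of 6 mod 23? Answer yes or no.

no

⟨6⟩ has order 11; its elements mod 23 are {1, 2, 3, 4, 6, 8, 9, 12, 13, 16, 18}.
22 is not in this set.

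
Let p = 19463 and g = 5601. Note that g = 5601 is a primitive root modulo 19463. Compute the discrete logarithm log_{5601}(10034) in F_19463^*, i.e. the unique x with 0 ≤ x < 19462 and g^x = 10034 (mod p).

5027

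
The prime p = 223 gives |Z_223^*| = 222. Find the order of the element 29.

The order of 29 must divide p − 1 = 222 = 2 · 3 · 37.
Divisors: 1, 2, 3, 6, 37, 74, 111, 222.
Check each in increasing order: 29^1 ≡ 29;  29^2 ≡ 172;  29^3 ≡ 82;  29^6 ≡ 34;  29^37 ≡ 183;  29^74 ≡ 39;  29^111 ≡ 1.
Smallest exponent giving 1 is 111.

111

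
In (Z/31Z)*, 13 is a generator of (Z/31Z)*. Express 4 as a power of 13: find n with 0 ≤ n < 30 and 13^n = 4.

Successive powers of 13 modulo 31:
  13^0=1  13^1=13  13^2=14  13^3=27  13^4=10  13^5=6
  13^6=16  13^7=22  13^8=7  13^9=29  13^10=5  13^11=3
  13^12=8  13^13=11  13^14=19  13^15=30  13^16=18  13^17=17
  13^18=4
So 13^18 ≡ 4 (mod 31), giving n = 18.

18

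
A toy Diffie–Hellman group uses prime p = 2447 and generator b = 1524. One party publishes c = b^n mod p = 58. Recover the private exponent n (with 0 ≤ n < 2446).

1867

Baby-step giant-step with m = ceil(sqrt(2446)) = 50.
Baby table (1524^j mod 2447 for j=0..49):
  0:1  1:1524  2:373  3:748  4:2097  5:46  6:1588  7:29
  8:150  9:1029  10:2116  11:2085  12:1334  13:2006  14:841  15:1903
  16:477  17:189  18:1737  19:1981  20:1893  21:2366  22:1353  23:1598
  24:587  25:1433  26:1168  27:1063  28:98  29:85  30:2296  31:2341
  32:2405  33:2061  34:1463  35:395  36:18  37:515  38:1820  39:1229
  40:1041  41:828  42:1667  43:522  44:253  45:1393  46:1383  47:825
  48:1989  49:1850
Giant step factor: 1524^(-50) ≡ 2066 (mod 2447).
Scan 58·2066^i mod 2447 for i = 0, 1, …:
  i=0: 58   i=1: 2372   i=2: 1658   i=3: 2075
  i=4: 2253   i=5: 504   i=6: 1289   i=7: 738
  i=8: 227   i=9: 1605     …   i=36: 539
  i=37: 189
Match at i=37, j=17: n = 37·50 + 17 = 1867.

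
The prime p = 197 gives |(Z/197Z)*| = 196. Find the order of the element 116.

The order of 116 must divide p − 1 = 196 = 2^2 · 7^2.
Divisors: 1, 2, 4, 7, 14, 28, 49, 98, 196.
Check each in increasing order: 116^1 ≡ 116;  116^2 ≡ 60;  116^4 ≡ 54;  116^7 ≡ 161;  116^14 ≡ 114;  116^28 ≡ 191;  116^49 ≡ 196;  116^98 ≡ 1.
Smallest exponent giving 1 is 98.

98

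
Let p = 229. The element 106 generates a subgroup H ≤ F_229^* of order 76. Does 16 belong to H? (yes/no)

yes

16 ∈ ⟨106⟩ iff 16^76 ≡ 1 (mod 229), since |⟨106⟩| = 76.
16^76 mod 229 = 1.
Since 1 = 1, 16 lies in the subgroup.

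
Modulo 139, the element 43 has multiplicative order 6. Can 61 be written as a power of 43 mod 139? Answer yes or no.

no

⟨43⟩ has order 6; its elements mod 139 are {1, 42, 43, 96, 97, 138}.
61 is not in this set.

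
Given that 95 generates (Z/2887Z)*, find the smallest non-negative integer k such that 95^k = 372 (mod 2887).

2684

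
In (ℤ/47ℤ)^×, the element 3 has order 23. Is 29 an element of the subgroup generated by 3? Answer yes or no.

no

⟨3⟩ has order 23; its elements mod 47 are {1, 2, 3, 4, 6, 7, 8, 9, 12, 14, 16, 17, 18, 21, 24, 25, 27, 28, 32, 34, 36, 37, 42}.
29 is not in this set.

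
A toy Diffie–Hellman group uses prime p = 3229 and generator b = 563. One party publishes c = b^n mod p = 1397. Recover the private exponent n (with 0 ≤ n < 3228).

686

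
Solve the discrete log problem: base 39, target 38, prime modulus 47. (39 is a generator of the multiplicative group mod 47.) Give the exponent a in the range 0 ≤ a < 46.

5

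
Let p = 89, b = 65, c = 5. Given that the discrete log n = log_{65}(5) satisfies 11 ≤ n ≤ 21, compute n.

14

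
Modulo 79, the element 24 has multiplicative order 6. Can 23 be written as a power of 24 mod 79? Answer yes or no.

yes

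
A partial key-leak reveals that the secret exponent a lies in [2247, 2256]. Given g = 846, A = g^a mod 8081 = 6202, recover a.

2251

Compute 846^2247 mod 8081 = 1610, then multiply by 846 repeatedly:
  846^2247=1610  846^2248=4452  846^2249=646  846^2250=5089  846^2251=6202
Found 6202 at exponent 2251.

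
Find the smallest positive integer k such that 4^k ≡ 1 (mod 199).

The order of 4 must divide p − 1 = 198 = 2 · 3^2 · 11.
Divisors: 1, 2, 3, 6, 9, 11, 18, 22, 33, 66, 99, 198.
Check each in increasing order: 4^1 ≡ 4;  4^2 ≡ 16;  4^3 ≡ 64;  4^6 ≡ 116;  4^9 ≡ 61;  4^11 ≡ 180;  4^18 ≡ 139;  4^22 ≡ 162;  4^33 ≡ 106;  4^66 ≡ 92;  4^99 ≡ 1.
Smallest exponent giving 1 is 99.

99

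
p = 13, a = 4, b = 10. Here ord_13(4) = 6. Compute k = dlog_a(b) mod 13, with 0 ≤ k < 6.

5

Successive powers of 4 modulo 13:
  4^0=1  4^1=4  4^2=3  4^3=12  4^4=9  4^5=10
So 4^5 ≡ 10 (mod 13), giving k = 5.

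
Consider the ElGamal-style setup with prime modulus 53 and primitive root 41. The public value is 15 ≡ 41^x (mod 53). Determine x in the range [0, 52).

28

Successive powers of 41 modulo 53:
  41^0=1  41^1=41  41^2=38  41^3=21  41^4=13  41^5=3
  41^6=17  41^7=8  41^8=10  41^9=39  41^10=9  41^11=51
  41^12=24  41^13=30  41^14=11  41^15=27  41^16=47  41^17=19
  41^18=37  41^19=33  41^20=28  41^21=35  41^22=4  41^23=5
  41^24=46  41^25=31  41^26=52  41^27=12  41^28=15
So 41^28 ≡ 15 (mod 53), giving x = 28.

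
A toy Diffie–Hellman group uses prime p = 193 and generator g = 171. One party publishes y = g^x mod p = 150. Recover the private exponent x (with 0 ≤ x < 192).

120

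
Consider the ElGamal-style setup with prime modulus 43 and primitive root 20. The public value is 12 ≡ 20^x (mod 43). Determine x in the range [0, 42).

31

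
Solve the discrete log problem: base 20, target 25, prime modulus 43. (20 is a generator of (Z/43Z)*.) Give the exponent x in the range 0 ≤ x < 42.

Baby-step giant-step with m = ceil(sqrt(42)) = 7.
Baby table (20^j mod 43 for j=0..6):
  0:1  1:20  2:13  3:2  4:40  5:26  6:4
Giant step factor: 20^(-7) ≡ 7 (mod 43).
Scan 25·7^i mod 43 for i = 0, 1, …:
  i=0: 25   i=1: 3   i=2: 21   i=3: 18
  i=4: 40
Match at i=4, j=4: x = 4·7 + 4 = 32.

32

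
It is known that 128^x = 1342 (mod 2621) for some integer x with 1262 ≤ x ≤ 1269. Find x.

1268

Compute 128^1262 mod 2621 = 2144, then multiply by 128 repeatedly:
  128^1262=2144  128^1263=1848  128^1264=654  128^1265=2461  128^1266=488
  128^1267=2181  128^1268=1342
Found 1342 at exponent 1268.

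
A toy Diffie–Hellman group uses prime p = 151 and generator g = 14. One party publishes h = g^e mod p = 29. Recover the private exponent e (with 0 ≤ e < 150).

72

Baby-step giant-step with m = ceil(sqrt(150)) = 13.
Baby table (14^j mod 151 for j=0..12):
  0:1  1:14  2:45  3:26  4:62  5:113  6:72  7:102
  8:69  9:60  10:85  11:133  12:50
Giant step factor: 14^(-13) ≡ 140 (mod 151).
Scan 29·140^i mod 151 for i = 0, 1, …:
  i=0: 29   i=1: 134   i=2: 36   i=3: 57
  i=4: 128   i=5: 102
Match at i=5, j=7: e = 5·13 + 7 = 72.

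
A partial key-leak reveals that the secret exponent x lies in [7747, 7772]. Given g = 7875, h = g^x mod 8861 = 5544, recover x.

7761

Compute 7875^7747 mod 8861 = 5511, then multiply by 7875 repeatedly:
  7875^7747=5511  7875^7748=6808  7875^7749=3950  7875^7750=4140  7875^7751=2881
  7875^7752=3715  7875^7753=5464  7875^7754=8845  7875^7755=6915  7875^7756=4780
  7875^7757=972  7875^7758=7457  7875^7759=2028  7875^7760=2978  7875^7761=5544
Found 5544 at exponent 7761.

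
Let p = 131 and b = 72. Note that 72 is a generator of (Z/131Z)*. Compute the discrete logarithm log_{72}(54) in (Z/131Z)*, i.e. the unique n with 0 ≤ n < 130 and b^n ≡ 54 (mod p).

Baby-step giant-step with m = ceil(sqrt(130)) = 12.
Baby table (72^j mod 131 for j=0..11):
  0:1  1:72  2:75  3:29  4:123  5:79  6:55  7:30
  8:64  9:23  10:84  11:22
Giant step factor: 72^(-12) ≡ 11 (mod 131).
Scan 54·11^i mod 131 for i = 0, 1, …:
  i=0: 54   i=1: 70   i=2: 115   i=3: 86
  i=4: 29
Match at i=4, j=3: n = 4·12 + 3 = 51.

51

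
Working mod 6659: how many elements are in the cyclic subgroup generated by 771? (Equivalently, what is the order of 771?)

3329

The order of 771 must divide p − 1 = 6658 = 2 · 3329.
Divisors: 1, 2, 3329, 6658.
Check each in increasing order: 771^1 ≡ 771;  771^2 ≡ 1790;  771^3329 ≡ 1.
Smallest exponent giving 1 is 3329.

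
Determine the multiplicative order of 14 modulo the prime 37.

12

The order of 14 must divide p − 1 = 36 = 2^2 · 3^2.
Divisors: 1, 2, 3, 4, 6, 9, 12, 18, 36.
Check each in increasing order: 14^1 ≡ 14;  14^2 ≡ 11;  14^3 ≡ 6;  14^4 ≡ 10;  14^6 ≡ 36;  14^9 ≡ 31;  14^12 ≡ 1.
Smallest exponent giving 1 is 12.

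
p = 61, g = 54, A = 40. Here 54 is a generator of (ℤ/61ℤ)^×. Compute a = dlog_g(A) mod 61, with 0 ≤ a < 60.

55

Baby-step giant-step with m = ceil(sqrt(60)) = 8.
Baby table (54^j mod 61 for j=0..7):
  0:1  1:54  2:49  3:23  4:22  5:29  6:41  7:18
Giant step factor: 54^(-8) ≡ 15 (mod 61).
Scan 40·15^i mod 61 for i = 0, 1, …:
  i=0: 40   i=1: 51   i=2: 33   i=3: 7
  i=4: 44   i=5: 50   i=6: 18
Match at i=6, j=7: a = 6·8 + 7 = 55.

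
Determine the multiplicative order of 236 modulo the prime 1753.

584

The order of 236 must divide p − 1 = 1752 = 2^3 · 3 · 73.
Divisors: 1, 2, 3, 4, 6, 8, 12, 24, 73, 146, 219, 292, 438, 584, 876, 1752.
Check each in increasing order: 236^1 ≡ 236;  236^2 ≡ 1353;  236^3 ≡ 262;  236^4 ≡ 477;  236^6 ≡ 277;  236^8 ≡ 1392;  236^12 ≡ 1350;  236^24 ≡ 1133;  236^73 ≡ 190;  236^146 ≡ 1040;  236^219 ≡ 1264;  236^292 ≡ 1752;  236^438 ≡ 713;  236^584 ≡ 1.
Smallest exponent giving 1 is 584.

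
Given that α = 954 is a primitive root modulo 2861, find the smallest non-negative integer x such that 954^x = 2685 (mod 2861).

82

Baby-step giant-step with m = ceil(sqrt(2860)) = 54.
Baby table (954^j mod 2861 for j=0..53):
  0:1  1:954  2:318  3:106  4:989  5:2237  6:2653  7:1838
  8:2520  9:840  10:280  11:1047  12:349  13:1070  14:2264  15:2662
  16:1841  17:2521  18:1794  19:598  20:1153  21:1338  22:446  23:2056
  24:1639  25:1500  26:500  27:2074  28:1645  29:1502  30:2408  31:2710
  32:1857  33:619  34:1160  35:2294  36:2672  37:2798  38:2840  39:2854
  40:1905  41:635  42:2119  43:1660  44:1507  45:1456  46:1439  47:2387
  48:2703  49:901  50:1254  51:418  52:1093  53:1318
Giant step factor: 954^(-54) ≡ 267 (mod 2861).
Scan 2685·267^i mod 2861 for i = 0, 1, …:
  i=0: 2685   i=1: 1645
Match at i=1, j=28: x = 1·54 + 28 = 82.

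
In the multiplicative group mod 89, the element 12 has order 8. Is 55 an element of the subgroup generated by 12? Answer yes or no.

yes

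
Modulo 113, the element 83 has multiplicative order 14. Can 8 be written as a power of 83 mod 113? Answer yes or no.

no

⟨83⟩ has order 14; its elements mod 113 are {1, 4, 7, 16, 28, 30, 49, 64, 83, 85, 97, 106, 109, 112}.
8 is not in this set.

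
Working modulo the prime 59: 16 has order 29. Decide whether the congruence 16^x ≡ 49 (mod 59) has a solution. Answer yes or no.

49 ∈ ⟨16⟩ iff 49^29 ≡ 1 (mod 59), since |⟨16⟩| = 29.
49^29 mod 59 = 1.
Since 1 = 1, 49 lies in the subgroup.

yes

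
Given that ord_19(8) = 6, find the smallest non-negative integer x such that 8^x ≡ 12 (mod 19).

5

Successive powers of 8 modulo 19:
  8^0=1  8^1=8  8^2=7  8^3=18  8^4=11  8^5=12
So 8^5 ≡ 12 (mod 19), giving x = 5.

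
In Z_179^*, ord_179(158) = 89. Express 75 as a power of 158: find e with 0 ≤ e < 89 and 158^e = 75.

Baby-step giant-step with m = ceil(sqrt(89)) = 10.
Baby table (158^j mod 179 for j=0..9):
  0:1  1:158  2:83  3:47  4:87  5:142  6:61  7:151
  8:51  9:3
Giant step factor: 158^(-10) ≡ 125 (mod 179).
Scan 75·125^i mod 179 for i = 0, 1, …:
  i=0: 75   i=1: 67   i=2: 141   i=3: 83
Match at i=3, j=2: e = 3·10 + 2 = 32.

32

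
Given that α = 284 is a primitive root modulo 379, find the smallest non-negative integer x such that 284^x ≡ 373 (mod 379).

Baby-step giant-step with m = ceil(sqrt(378)) = 20.
Baby table (284^j mod 379 for j=0..19):
  0:1  1:284  2:308  3:302  4:114  5:161  6:244  7:318
  8:110  9:162  10:149  11:247  12:33  13:276  14:310  15:112
  16:351  17:7  18:93  19:261
Giant step factor: 284^(-20) ≡ 45 (mod 379).
Scan 373·45^i mod 379 for i = 0, 1, …:
  i=0: 373   i=1: 109   i=2: 357   i=3: 147
  i=4: 172   i=5: 160   i=6: 378   i=7: 334
  i=8: 249   i=9: 214     …   i=14: 231
  i=15: 162
Match at i=15, j=9: x = 15·20 + 9 = 309.

309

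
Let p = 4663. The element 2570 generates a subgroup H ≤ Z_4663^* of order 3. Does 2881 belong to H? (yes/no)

⟨2570⟩ has order 3; its elements mod 4663 are {1, 2092, 2570}.
2881 is not in this set.

no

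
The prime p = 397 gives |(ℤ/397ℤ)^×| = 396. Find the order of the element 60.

132

The order of 60 must divide p − 1 = 396 = 2^2 · 3^2 · 11.
Divisors: 1, 2, 3, 4, 6, 9, 11, 12, 18, 22, 33, 36, 44, 66, 99, 132, 198, 396.
Check each in increasing order: 60^1 ≡ 60;  60^2 ≡ 27;  60^3 ≡ 32;  60^4 ≡ 332;  60^6 ≡ 230;  60^9 ≡ 214;  60^11 ≡ 220;  60^12 ≡ 99;  60^18 ≡ 141;  60^22 ≡ 363;  60^33 ≡ 63;  60^36 ≡ 31;  60^44 ≡ 362;  60^66 ≡ 396;  60^99 ≡ 334;  60^132 ≡ 1.
Smallest exponent giving 1 is 132.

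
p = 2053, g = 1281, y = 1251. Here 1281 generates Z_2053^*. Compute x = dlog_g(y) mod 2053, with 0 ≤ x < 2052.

1034

Baby-step giant-step with m = ceil(sqrt(2052)) = 46.
Baby table (1281^j mod 2053 for j=0..45):
  0:1  1:1281  2:614  3:235  4:1297  5:580  6:1847  7:951
  8:802  9:862  10:1761  11:1647  12:1376  13:1182  14:1081  15:1039
  16:615  17:1516  18:1911  19:815  20:1091  21:1531  22:596  23:1813
  24:510  25:456  26:1084  27:776  28:404  29:168  30:1696  31:502
  32:473  33:278  34:949  35:293  36:1687  37:1291  38:1106  39:216
  40:1594  41:1232  42:1488  43:944  44:47  45:670
Giant step factor: 1281^(-46) ≡ 1115 (mod 2053).
Scan 1251·1115^i mod 2053 for i = 0, 1, …:
  i=0: 1251   i=1: 878   i=2: 1742   i=3: 192
  i=4: 568   i=5: 996   i=6: 1920   i=7: 1574
  i=8: 1748   i=9: 723     …   i=21: 1387
  i=22: 596
Match at i=22, j=22: x = 22·46 + 22 = 1034.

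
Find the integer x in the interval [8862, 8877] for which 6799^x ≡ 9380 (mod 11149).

Compute 6799^8862 mod 11149 = 6233, then multiply by 6799 repeatedly:
  6799^8862=6233  6799^8863=818  6799^8864=9380
Found 9380 at exponent 8864.

8864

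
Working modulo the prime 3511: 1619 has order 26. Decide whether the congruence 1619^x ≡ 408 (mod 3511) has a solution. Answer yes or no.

408 ∈ ⟨1619⟩ iff 408^26 ≡ 1 (mod 3511), since |⟨1619⟩| = 26.
408^26 mod 3511 = 3050.
Since 3050 ≠ 1, 408 does not lie in the subgroup.

no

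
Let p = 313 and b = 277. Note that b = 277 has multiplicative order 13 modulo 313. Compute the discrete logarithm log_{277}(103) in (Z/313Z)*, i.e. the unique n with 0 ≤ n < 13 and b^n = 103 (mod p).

5

Successive powers of 277 modulo 313:
  277^0=1  277^1=277  277^2=44  277^3=294  277^4=58  277^5=103
So 277^5 ≡ 103 (mod 313), giving n = 5.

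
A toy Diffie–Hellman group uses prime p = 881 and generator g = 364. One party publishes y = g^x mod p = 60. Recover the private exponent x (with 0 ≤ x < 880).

Baby-step giant-step with m = ceil(sqrt(880)) = 30.
Baby table (364^j mod 881 for j=0..29):
  0:1  1:364  2:346  3:842  4:781  5:602  6:640  7:376
  8:309  9:589  10:313  11:283  12:816  13:127  14:416  15:773
  16:333  17:515  18:688  19:228  20:178  21:479  22:799  23:106
  24:701  25:555  26:271  27:853  28:380  29:3
Giant step factor: 364^(-30) ≡ 238 (mod 881).
Scan 60·238^i mod 881 for i = 0, 1, …:
  i=0: 60   i=1: 184   i=2: 623   i=3: 266
  i=4: 757   i=5: 442   i=6: 357   i=7: 390
  i=8: 315   i=9: 85     …   i=13: 118
  i=14: 773
Match at i=14, j=15: x = 14·30 + 15 = 435.

435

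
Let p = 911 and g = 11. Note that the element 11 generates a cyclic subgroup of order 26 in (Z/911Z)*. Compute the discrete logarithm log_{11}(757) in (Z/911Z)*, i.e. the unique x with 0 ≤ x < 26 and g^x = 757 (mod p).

Successive powers of 11 modulo 911:
  11^0=1  11^1=11  11^2=121  11^3=420  11^4=65  11^5=715
  11^6=577  11^7=881  11^8=581  11^9=14  11^10=154  11^11=783
  11^12=414  11^13=910  11^14=900  11^15=790  11^16=491  11^17=846
  11^18=196  11^19=334  11^20=30  11^21=330  11^22=897  11^23=757
So 11^23 ≡ 757 (mod 911), giving x = 23.

23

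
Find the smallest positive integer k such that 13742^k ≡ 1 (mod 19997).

19996

The order of 13742 must divide p − 1 = 19996 = 2^2 · 4999.
Divisors: 1, 2, 4, 4999, 9998, 19996.
Check each in increasing order: 13742^1 ≡ 13742;  13742^2 ≡ 10893;  13742^4 ≡ 15248;  13742^4999 ≡ 17695;  13742^9998 ≡ 19996;  13742^19996 ≡ 1.
Smallest exponent giving 1 is 19996.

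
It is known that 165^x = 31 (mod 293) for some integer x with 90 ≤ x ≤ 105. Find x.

Compute 165^90 mod 293 = 31, then multiply by 165 repeatedly:
  165^90=31
Found 31 at exponent 90.

90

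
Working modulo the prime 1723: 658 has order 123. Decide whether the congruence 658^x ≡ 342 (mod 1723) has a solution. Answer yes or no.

no

342 ∈ ⟨658⟩ iff 342^123 ≡ 1 (mod 1723), since |⟨658⟩| = 123.
342^123 mod 1723 = 208.
Since 208 ≠ 1, 342 does not lie in the subgroup.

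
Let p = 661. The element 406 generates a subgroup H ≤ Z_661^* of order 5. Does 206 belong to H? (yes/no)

206 ∈ ⟨406⟩ iff 206^5 ≡ 1 (mod 661), since |⟨406⟩| = 5.
206^5 mod 661 = 114.
Since 114 ≠ 1, 206 does not lie in the subgroup.

no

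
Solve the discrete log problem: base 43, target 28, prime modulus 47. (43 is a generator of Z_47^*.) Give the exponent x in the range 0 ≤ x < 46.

Successive powers of 43 modulo 47:
  43^0=1  43^1=43  43^2=16  43^3=30  43^4=21  43^5=10
  43^6=7  43^7=19  43^8=18  43^9=22  43^10=6  43^11=23
  43^12=2  43^13=39  43^14=32  43^15=13  43^16=42  43^17=20
  43^18=14  43^19=38  43^20=36  43^21=44  43^22=12  43^23=46
  43^24=4  43^25=31  43^26=17  43^27=26  43^28=37  43^29=40
  43^30=28
So 43^30 ≡ 28 (mod 47), giving x = 30.

30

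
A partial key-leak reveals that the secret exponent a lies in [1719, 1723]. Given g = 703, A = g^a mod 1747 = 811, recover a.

1721

Compute 703^1719 mod 1747 = 660, then multiply by 703 repeatedly:
  703^1719=660  703^1720=1025  703^1721=811
Found 811 at exponent 1721.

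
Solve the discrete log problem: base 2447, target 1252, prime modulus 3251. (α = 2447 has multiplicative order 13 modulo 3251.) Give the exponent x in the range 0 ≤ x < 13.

4

Successive powers of 2447 modulo 3251:
  2447^0=1  2447^1=2447  2447^2=2718  2447^3=2651  2447^4=1252
So 2447^4 ≡ 1252 (mod 3251), giving x = 4.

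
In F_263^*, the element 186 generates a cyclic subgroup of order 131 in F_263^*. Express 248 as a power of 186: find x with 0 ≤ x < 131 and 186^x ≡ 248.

128

Baby-step giant-step with m = ceil(sqrt(131)) = 12.
Baby table (186^j mod 263 for j=0..11):
  0:1  1:186  2:143  3:35  4:198  5:8  6:173  7:92
  8:17  9:6  10:64  11:69
Giant step factor: 186^(-12) ≡ 129 (mod 263).
Scan 248·129^i mod 263 for i = 0, 1, …:
  i=0: 248   i=1: 169   i=2: 235   i=3: 70
  i=4: 88   i=5: 43   i=6: 24   i=7: 203
  i=8: 150   i=9: 151   i=10: 17
Match at i=10, j=8: x = 10·12 + 8 = 128.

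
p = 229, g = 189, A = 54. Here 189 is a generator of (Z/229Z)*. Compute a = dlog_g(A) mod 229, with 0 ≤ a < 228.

Baby-step giant-step with m = ceil(sqrt(228)) = 16.
Baby table (189^j mod 229 for j=0..15):
  0:1  1:189  2:226  3:120  4:9  5:98  6:202  7:164
  8:81  9:195  10:215  11:102  12:42  13:152  14:103  15:2
Giant step factor: 189^(-16) ≡ 83 (mod 229).
Scan 54·83^i mod 229 for i = 0, 1, …:
  i=0: 54   i=1: 131   i=2: 110   i=3: 199
  i=4: 29   i=5: 117   i=6: 93   i=7: 162
  i=8: 164
Match at i=8, j=7: a = 8·16 + 7 = 135.

135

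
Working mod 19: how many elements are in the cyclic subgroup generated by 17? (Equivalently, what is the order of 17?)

9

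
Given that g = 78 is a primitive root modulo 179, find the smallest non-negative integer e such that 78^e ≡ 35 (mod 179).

Baby-step giant-step with m = ceil(sqrt(178)) = 14.
Baby table (78^j mod 179 for j=0..13):
  0:1  1:78  2:177  3:23  4:4  5:133  6:171  7:92
  8:16  9:174  10:147  11:10  12:64  13:159
Giant step factor: 78^(-14) ≡ 172 (mod 179).
Scan 35·172^i mod 179 for i = 0, 1, …:
  i=0: 35   i=1: 113   i=2: 104   i=3: 167
  i=4: 84   i=5: 128   i=6: 178   i=7: 7
  i=8: 130   i=9: 164   i=10: 105   i=11: 160
  i=12: 133
Match at i=12, j=5: e = 12·14 + 5 = 173.

173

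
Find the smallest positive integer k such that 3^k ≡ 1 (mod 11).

5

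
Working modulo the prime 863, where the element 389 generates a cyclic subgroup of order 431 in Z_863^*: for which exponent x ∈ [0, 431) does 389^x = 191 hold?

Baby-step giant-step with m = ceil(sqrt(431)) = 21.
Baby table (389^j mod 863 for j=0..20):
  0:1  1:389  2:296  3:365  4:453  5:165  6:323  7:512
  8:678  9:527  10:472  11:652  12:769  13:543  14:655  15:210
  16:568  17:24  18:706  19:200  20:130
Giant step factor: 389^(-21) ≡ 383 (mod 863).
Scan 191·383^i mod 863 for i = 0, 1, …:
  i=0: 191   i=1: 661   i=2: 304   i=3: 790
  i=4: 520   i=5: 670   i=6: 299   i=7: 601
  i=8: 625   i=9: 324     …   i=15: 87
  i=16: 527
Match at i=16, j=9: x = 16·21 + 9 = 345.

345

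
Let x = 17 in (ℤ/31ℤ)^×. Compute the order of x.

30

The order of 17 must divide p − 1 = 30 = 2 · 3 · 5.
Divisors: 1, 2, 3, 5, 6, 10, 15, 30.
Check each in increasing order: 17^1 ≡ 17;  17^2 ≡ 10;  17^3 ≡ 15;  17^5 ≡ 26;  17^6 ≡ 8;  17^10 ≡ 25;  17^15 ≡ 30;  17^30 ≡ 1.
Smallest exponent giving 1 is 30.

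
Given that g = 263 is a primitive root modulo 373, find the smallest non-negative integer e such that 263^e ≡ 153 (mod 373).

Baby-step giant-step with m = ceil(sqrt(372)) = 20.
Baby table (263^j mod 373 for j=0..19):
  0:1  1:263  2:164  3:237  4:40  5:76  6:219  7:155
  8:108  9:56  10:181  11:232  12:217  13:2  14:153  15:328
  16:101  17:80  18:152  19:65
Giant step factor: 263^(-20) ≡ 148 (mod 373).
Scan 153·148^i mod 373 for i = 0, 1, …:
  i=0: 153
Match at i=0, j=14: e = 0·20 + 14 = 14.

14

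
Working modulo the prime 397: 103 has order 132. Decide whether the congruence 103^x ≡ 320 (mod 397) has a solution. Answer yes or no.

no

320 ∈ ⟨103⟩ iff 320^132 ≡ 1 (mod 397), since |⟨103⟩| = 132.
320^132 mod 397 = 362.
Since 362 ≠ 1, 320 does not lie in the subgroup.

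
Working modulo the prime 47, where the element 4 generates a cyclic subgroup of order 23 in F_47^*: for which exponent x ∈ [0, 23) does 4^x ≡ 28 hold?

Successive powers of 4 modulo 47:
  4^0=1  4^1=4  4^2=16  4^3=17  4^4=21  4^5=37
  4^6=7  4^7=28
So 4^7 ≡ 28 (mod 47), giving x = 7.

7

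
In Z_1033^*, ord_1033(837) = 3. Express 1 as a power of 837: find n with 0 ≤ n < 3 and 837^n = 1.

Successive powers of 837 modulo 1033:
  837^0=1
So 837^0 ≡ 1 (mod 1033), giving n = 0.

0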